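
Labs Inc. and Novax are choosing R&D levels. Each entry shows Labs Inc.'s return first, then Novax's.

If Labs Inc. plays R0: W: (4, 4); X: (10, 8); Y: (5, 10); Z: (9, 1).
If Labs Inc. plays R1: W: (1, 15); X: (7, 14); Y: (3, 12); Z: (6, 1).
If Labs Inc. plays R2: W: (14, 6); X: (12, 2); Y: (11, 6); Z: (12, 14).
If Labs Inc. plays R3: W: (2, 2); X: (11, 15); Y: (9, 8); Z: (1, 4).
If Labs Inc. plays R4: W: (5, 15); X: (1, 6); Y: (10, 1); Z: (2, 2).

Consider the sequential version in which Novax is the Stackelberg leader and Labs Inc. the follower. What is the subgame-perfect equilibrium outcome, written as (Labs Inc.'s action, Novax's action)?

Work backward from Labs Inc.'s decision.
- W → Labs Inc. plays R2 (best of 4, 1, 14, 2, 5); Novax gets 6.
- X → Labs Inc. plays R2 (best of 10, 7, 12, 11, 1); Novax gets 2.
- Y → Labs Inc. plays R2 (best of 5, 3, 11, 9, 10); Novax gets 6.
- Z → Labs Inc. plays R2 (best of 9, 6, 12, 1, 2); Novax gets 14.
Novax's induced payoffs are 6, 2, 6, 14, so Novax commits to Z. Subgame-perfect outcome: (R2, Z) with payoffs (12, 14).

(R2, Z)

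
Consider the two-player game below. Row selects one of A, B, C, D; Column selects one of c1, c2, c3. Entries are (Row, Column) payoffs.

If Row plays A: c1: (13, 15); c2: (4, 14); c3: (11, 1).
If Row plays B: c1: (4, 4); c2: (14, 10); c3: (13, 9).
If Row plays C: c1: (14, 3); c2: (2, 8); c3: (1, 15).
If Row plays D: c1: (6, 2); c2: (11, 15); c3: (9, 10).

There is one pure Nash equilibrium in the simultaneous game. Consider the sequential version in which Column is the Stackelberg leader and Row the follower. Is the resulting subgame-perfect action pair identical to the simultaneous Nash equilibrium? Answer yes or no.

yes

Backward induction with Column moving first.
- c1 → Row plays C (best of 13, 4, 14, 6); Column gets 3.
- c2 → Row plays B (best of 4, 14, 2, 11); Column gets 10.
- c3 → Row plays B (best of 11, 13, 1, 9); Column gets 9.
Maximizing over 3, 10, 9, Column chooses c2. Subgame-perfect outcome: (B, c2) with payoffs (14, 10).
For the simultaneous game, intersect best replies.
Row's best replies: c1→C; c2→B; c3→B.
Column's best replies: A→c1; B→c2; C→c3; D→c2.
Only (B, c2) has each player best-responding; Nash payoffs (14, 10).
Sequential outcome (B, c2) coincides with the Nash profile (B, c2).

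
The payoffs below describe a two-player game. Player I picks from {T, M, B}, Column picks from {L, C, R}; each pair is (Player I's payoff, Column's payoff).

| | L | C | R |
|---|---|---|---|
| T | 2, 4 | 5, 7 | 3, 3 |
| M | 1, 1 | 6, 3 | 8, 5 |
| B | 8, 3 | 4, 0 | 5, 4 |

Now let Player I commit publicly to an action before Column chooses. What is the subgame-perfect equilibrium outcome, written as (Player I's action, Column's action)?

Column best-responds to each possible Player I move:
- T: BR = C, leader payoff 5.
- M: BR = R, leader payoff 8.
- B: BR = R, leader payoff 5.
Player I's induced payoffs are 5, 8, 5, so Player I commits to M. Subgame-perfect outcome: (M, R) with payoffs (8, 5).

(M, R)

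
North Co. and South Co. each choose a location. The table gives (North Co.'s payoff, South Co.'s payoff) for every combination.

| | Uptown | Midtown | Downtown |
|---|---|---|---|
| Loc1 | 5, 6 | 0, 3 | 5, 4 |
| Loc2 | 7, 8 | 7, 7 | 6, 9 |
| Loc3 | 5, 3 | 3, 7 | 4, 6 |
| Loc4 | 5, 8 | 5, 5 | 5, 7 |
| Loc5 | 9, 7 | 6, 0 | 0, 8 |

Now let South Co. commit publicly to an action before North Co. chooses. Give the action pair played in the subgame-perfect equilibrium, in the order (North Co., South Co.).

Backward induction with South Co. moving first.
- Uptown: BR = Loc5, leader payoff 7.
- Midtown: BR = Loc2, leader payoff 7.
- Downtown: BR = Loc2, leader payoff 9.
South Co.'s induced payoffs are 7, 7, 9, so South Co. commits to Downtown. Subgame-perfect outcome: (Loc2, Downtown) with payoffs (6, 9).

(Loc2, Downtown)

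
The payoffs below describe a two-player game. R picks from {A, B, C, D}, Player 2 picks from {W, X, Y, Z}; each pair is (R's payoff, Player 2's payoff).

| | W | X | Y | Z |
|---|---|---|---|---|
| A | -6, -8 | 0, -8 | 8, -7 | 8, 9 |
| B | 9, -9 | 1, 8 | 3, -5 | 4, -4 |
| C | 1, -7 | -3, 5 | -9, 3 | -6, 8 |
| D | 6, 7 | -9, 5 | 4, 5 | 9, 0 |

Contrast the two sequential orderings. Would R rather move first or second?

If R leads: Player 2's best replies are A→Z, B→X, C→Z, D→W; R's induced payoffs 8, 1, -6, 6; outcome (A, Z), payoffs (8, 9).
If Player 2 leads: R's best replies are W→B, X→B, Y→A, Z→D; Player 2's induced payoffs -9, 8, -7, 0; outcome (B, X), payoffs (1, 8).
R gets 8 moving first and 1 moving second, so R prefers to move first.

first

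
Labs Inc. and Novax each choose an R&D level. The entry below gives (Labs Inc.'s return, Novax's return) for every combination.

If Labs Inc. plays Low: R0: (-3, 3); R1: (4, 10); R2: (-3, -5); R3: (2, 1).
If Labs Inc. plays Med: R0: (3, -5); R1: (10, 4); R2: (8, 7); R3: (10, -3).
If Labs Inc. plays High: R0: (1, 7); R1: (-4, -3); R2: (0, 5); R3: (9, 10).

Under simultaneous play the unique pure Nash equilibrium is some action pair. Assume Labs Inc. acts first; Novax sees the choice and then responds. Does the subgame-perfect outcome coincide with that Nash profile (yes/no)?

no

Solve by backward induction (Labs Inc. leads).
- Low: Novax compares 3, 10, -5, 1 and picks R1; Labs Inc. would get 4.
- Med: Novax compares -5, 4, 7, -3 and picks R2; Labs Inc. would get 8.
- High: Novax compares 7, -3, 5, 10 and picks R3; Labs Inc. would get 9.
Labs Inc.'s induced payoffs are 4, 8, 9, so Labs Inc. commits to High. Subgame-perfect outcome: (High, R3) with payoffs (9, 10).
For the simultaneous game, intersect best replies.
Labs Inc.'s best replies: R0→Med; R1→Med; R2→Med; R3→Med.
Novax's best replies: Low→R1; Med→R2; High→R3.
Only (Med, R2) has each player best-responding; Nash payoffs (8, 7).
Sequential outcome (High, R3) differs from the Nash profile (Med, R2).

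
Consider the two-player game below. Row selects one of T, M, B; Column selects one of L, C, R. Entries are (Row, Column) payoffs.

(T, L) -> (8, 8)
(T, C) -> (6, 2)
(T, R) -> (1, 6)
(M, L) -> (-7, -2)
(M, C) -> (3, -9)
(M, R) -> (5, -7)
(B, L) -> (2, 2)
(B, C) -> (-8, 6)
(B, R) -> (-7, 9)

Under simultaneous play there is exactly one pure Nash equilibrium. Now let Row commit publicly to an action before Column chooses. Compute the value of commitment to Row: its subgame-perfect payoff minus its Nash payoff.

Solve by backward induction (Row leads).
- T: BR = L, leader payoff 8.
- M: BR = L, leader payoff -7.
- B: BR = R, leader payoff -7.
Among 8, -7, -7, the best is 8 at T. Subgame-perfect outcome: (T, L) with payoffs (8, 8).
For the simultaneous game, intersect best replies.
Row's best replies: L→T; C→T; R→M.
Column's best replies: T→L; M→L; B→R.
The unique mutual best reply is (T, L), giving (8, 8).
Row's commitment gain: 8 − 8 = 0.

0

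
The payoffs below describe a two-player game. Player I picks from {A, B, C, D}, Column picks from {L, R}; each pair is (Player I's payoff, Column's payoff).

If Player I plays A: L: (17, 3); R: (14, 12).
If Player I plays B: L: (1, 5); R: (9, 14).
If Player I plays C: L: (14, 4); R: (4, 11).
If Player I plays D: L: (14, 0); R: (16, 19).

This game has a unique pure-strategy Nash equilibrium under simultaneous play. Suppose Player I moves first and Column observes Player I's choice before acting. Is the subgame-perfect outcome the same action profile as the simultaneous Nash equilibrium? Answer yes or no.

Backward induction with Player I moving first.
- A: BR = R, leader payoff 14.
- B: BR = R, leader payoff 9.
- C: BR = R, leader payoff 4.
- D: BR = R, leader payoff 16.
Player I's induced payoffs are 14, 9, 4, 16, so Player I commits to D. Subgame-perfect outcome: (D, R) with payoffs (16, 19).
Under simultaneous play:
Player I's best replies: L→A; R→D.
Column's best replies: A→R; B→R; C→R; D→R.
The unique mutual best reply is (D, R), giving (16, 19).
Sequential outcome (D, R) coincides with the Nash profile (D, R).

yes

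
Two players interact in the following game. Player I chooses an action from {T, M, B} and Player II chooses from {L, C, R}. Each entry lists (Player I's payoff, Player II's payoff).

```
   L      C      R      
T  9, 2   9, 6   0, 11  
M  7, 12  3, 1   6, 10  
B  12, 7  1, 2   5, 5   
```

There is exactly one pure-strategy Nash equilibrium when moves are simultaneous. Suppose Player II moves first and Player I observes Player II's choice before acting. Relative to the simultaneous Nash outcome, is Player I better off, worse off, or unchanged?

worse off

Work backward from Player I's decision.
- L → Player I plays B (best of 9, 7, 12); Player II gets 7.
- C → Player I plays T (best of 9, 3, 1); Player II gets 6.
- R → Player I plays M (best of 0, 6, 5); Player II gets 10.
Player II's induced payoffs are 7, 6, 10, so Player II commits to R. Subgame-perfect outcome: (M, R) with payoffs (6, 10).
Now find the simultaneous Nash equilibrium.
Player I's best replies: L→B; C→T; R→M.
Player II's best replies: T→R; M→L; B→L.
The unique mutual best reply is (B, L), giving (12, 7).
Player I earns 6 sequentially versus 12 at the Nash outcome: worse off.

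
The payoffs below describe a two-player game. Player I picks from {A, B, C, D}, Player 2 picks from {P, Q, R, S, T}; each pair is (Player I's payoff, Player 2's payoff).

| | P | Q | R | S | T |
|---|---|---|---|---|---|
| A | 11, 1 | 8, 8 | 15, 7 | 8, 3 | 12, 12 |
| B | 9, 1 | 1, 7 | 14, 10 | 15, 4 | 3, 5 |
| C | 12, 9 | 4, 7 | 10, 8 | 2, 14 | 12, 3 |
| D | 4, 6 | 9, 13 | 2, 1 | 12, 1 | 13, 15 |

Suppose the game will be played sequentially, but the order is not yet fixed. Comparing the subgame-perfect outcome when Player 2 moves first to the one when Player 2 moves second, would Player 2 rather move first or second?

first

If Player I leads: Player 2's best replies are A→T, B→R, C→S, D→T; Player I's induced payoffs 12, 14, 2, 13; outcome (B, R), payoffs (14, 10).
If Player 2 leads: Player I's best replies are P→C, Q→D, R→A, S→B, T→D; Player 2's induced payoffs 9, 13, 7, 4, 15; outcome (D, T), payoffs (13, 15).
Player 2 gets 15 moving first and 10 moving second, so Player 2 prefers to move first.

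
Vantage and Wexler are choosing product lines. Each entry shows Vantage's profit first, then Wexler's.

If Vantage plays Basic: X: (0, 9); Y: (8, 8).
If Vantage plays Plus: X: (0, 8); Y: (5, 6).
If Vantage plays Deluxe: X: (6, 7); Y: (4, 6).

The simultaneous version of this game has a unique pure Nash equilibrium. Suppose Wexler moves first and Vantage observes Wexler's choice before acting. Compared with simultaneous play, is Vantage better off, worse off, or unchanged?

Solve by backward induction (Wexler leads).
- X → Vantage plays Deluxe (best of 0, 0, 6); Wexler gets 7.
- Y → Vantage plays Basic (best of 8, 5, 4); Wexler gets 8.
Among 7, 8, the best is 8 at Y. Subgame-perfect outcome: (Basic, Y) with payoffs (8, 8).
Under simultaneous play:
Vantage's best replies: X→Deluxe; Y→Basic.
Wexler's best replies: Basic→X; Plus→X; Deluxe→X.
The unique mutual best reply is (Deluxe, X), giving (6, 7).
Vantage earns 8 sequentially versus 6 at the Nash outcome: better off.

better off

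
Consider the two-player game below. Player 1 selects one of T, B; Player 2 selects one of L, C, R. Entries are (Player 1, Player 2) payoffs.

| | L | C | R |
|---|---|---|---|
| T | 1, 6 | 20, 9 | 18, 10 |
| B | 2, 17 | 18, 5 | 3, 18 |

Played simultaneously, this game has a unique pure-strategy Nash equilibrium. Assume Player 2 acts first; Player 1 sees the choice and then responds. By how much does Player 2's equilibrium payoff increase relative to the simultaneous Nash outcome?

7

Solve by backward induction (Player 2 leads).
- L: BR = B, leader payoff 17.
- C: BR = T, leader payoff 9.
- R: BR = T, leader payoff 10.
Maximizing over 17, 9, 10, Player 2 chooses L. Subgame-perfect outcome: (B, L) with payoffs (2, 17).
For the simultaneous game, intersect best replies.
Player 1's best replies: L→B; C→T; R→T.
Player 2's best replies: T→R; B→R.
The unique mutual best reply is (T, R), giving (18, 10).
Player 2's commitment gain: 17 − 10 = 7.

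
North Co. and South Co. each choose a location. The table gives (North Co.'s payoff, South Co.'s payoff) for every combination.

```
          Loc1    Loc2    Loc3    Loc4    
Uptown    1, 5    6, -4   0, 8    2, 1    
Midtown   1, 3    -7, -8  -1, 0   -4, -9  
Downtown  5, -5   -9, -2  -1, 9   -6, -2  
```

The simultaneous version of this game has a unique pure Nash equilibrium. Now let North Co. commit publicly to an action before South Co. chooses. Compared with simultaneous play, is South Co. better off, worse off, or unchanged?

South Co. best-responds to each possible North Co. move:
- Uptown → South Co. plays Loc3 (best of 5, -4, 8, 1); North Co. gets 0.
- Midtown → South Co. plays Loc1 (best of 3, -8, 0, -9); North Co. gets 1.
- Downtown → South Co. plays Loc3 (best of -5, -2, 9, -2); North Co. gets -1.
Maximizing over 0, 1, -1, North Co. chooses Midtown. Subgame-perfect outcome: (Midtown, Loc1) with payoffs (1, 3).
For the simultaneous game, intersect best replies.
North Co.'s best replies: Loc1→Downtown; Loc2→Uptown; Loc3→Uptown; Loc4→Uptown.
South Co.'s best replies: Uptown→Loc3; Midtown→Loc1; Downtown→Loc3.
The unique mutual best reply is (Uptown, Loc3), giving (0, 8).
South Co. earns 3 sequentially versus 8 at the Nash outcome: worse off.

worse off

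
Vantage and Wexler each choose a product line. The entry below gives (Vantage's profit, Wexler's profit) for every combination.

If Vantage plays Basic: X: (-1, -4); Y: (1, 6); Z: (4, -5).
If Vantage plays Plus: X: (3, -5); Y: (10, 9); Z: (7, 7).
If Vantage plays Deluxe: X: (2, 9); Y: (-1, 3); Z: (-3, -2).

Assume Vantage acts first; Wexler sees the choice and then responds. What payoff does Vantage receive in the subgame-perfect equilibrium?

Wexler best-responds to each possible Vantage move:
- Basic: Wexler compares -4, 6, -5 and picks Y; Vantage would get 1.
- Plus: Wexler compares -5, 9, 7 and picks Y; Vantage would get 10.
- Deluxe: Wexler compares 9, 3, -2 and picks X; Vantage would get 2.
Among 1, 10, 2, the best is 10 at Plus. Subgame-perfect outcome: (Plus, Y) with payoffs (10, 9).

10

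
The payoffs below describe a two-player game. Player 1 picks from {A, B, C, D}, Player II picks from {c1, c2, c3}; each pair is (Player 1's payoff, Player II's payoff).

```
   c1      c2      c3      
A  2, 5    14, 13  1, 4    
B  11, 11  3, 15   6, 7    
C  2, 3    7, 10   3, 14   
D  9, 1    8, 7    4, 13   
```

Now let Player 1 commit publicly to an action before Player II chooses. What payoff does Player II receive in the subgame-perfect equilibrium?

13

Solve by backward induction (Player 1 leads).
- A → Player II plays c2 (best of 5, 13, 4); Player 1 gets 14.
- B → Player II plays c2 (best of 11, 15, 7); Player 1 gets 3.
- C → Player II plays c3 (best of 3, 10, 14); Player 1 gets 3.
- D → Player II plays c3 (best of 1, 7, 13); Player 1 gets 4.
Among 14, 3, 3, 4, the best is 14 at A. Subgame-perfect outcome: (A, c2) with payoffs (14, 13).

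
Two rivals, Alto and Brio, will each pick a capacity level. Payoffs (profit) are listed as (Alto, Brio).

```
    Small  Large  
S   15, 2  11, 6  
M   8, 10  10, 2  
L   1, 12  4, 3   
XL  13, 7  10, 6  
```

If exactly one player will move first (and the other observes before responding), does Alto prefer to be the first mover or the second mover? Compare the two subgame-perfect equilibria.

first

If Alto leads: Brio's best replies are S→Large, M→Small, L→Small, XL→Small; Alto's induced payoffs 11, 8, 1, 13; outcome (XL, Small), payoffs (13, 7).
If Brio leads: Alto's best replies are Small→S, Large→S; Brio's induced payoffs 2, 6; outcome (S, Large), payoffs (11, 6).
Alto gets 13 moving first and 11 moving second, so Alto prefers to move first.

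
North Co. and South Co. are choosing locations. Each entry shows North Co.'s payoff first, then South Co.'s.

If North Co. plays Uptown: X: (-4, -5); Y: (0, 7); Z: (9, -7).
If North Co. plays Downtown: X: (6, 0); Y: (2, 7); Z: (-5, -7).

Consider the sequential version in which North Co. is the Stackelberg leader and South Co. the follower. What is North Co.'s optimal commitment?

South Co. best-responds to each possible North Co. move:
- Uptown: BR = Y, leader payoff 0.
- Downtown: BR = Y, leader payoff 2.
Among 0, 2, the best is 2 at Downtown. Subgame-perfect outcome: (Downtown, Y) with payoffs (2, 7).

Downtown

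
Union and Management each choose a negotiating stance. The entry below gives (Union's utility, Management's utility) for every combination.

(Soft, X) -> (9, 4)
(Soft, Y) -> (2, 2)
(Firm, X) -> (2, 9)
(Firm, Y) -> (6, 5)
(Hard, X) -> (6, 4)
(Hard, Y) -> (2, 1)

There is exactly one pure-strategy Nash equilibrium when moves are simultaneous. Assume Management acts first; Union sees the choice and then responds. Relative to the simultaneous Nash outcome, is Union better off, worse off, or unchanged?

Work backward from Union's decision.
- X: BR = Soft, leader payoff 4.
- Y: BR = Firm, leader payoff 5.
Maximizing over 4, 5, Management chooses Y. Subgame-perfect outcome: (Firm, Y) with payoffs (6, 5).
Now find the simultaneous Nash equilibrium.
Union's best replies: X→Soft; Y→Firm.
Management's best replies: Soft→X; Firm→X; Hard→X.
Only (Soft, X) has each player best-responding; Nash payoffs (9, 4).
Union earns 6 sequentially versus 9 at the Nash outcome: worse off.

worse off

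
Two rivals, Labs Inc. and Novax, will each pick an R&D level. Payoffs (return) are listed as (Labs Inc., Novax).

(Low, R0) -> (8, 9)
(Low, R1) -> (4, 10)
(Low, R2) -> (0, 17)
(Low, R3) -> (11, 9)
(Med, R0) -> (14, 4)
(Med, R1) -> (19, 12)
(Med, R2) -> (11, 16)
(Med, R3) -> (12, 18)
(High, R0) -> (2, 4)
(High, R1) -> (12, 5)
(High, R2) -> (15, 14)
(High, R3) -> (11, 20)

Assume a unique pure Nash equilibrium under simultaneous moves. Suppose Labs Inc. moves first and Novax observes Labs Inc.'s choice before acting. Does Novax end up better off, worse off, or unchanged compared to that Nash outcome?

unchanged

Backward induction with Labs Inc. moving first.
- Low: BR = R2, leader payoff 0.
- Med: BR = R3, leader payoff 12.
- High: BR = R3, leader payoff 11.
Maximizing over 0, 12, 11, Labs Inc. chooses Med. Subgame-perfect outcome: (Med, R3) with payoffs (12, 18).
Under simultaneous play:
Labs Inc.'s best replies: R0→Med; R1→Med; R2→High; R3→Med.
Novax's best replies: Low→R2; Med→R3; High→R3.
The unique mutual best reply is (Med, R3), giving (12, 18).
Novax earns 18 sequentially versus 18 at the Nash outcome: unchanged.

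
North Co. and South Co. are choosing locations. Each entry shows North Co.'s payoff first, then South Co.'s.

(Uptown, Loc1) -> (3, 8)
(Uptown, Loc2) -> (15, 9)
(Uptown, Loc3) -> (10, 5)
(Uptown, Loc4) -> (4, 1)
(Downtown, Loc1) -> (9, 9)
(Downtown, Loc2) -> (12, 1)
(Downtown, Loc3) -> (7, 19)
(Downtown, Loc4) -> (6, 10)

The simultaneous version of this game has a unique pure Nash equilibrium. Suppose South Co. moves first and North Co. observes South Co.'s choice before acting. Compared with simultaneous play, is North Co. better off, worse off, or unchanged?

worse off

Backward induction with South Co. moving first.
- Loc1 → North Co. plays Downtown (best of 3, 9); South Co. gets 9.
- Loc2 → North Co. plays Uptown (best of 15, 12); South Co. gets 9.
- Loc3 → North Co. plays Uptown (best of 10, 7); South Co. gets 5.
- Loc4 → North Co. plays Downtown (best of 4, 6); South Co. gets 10.
Maximizing over 9, 9, 5, 10, South Co. chooses Loc4. Subgame-perfect outcome: (Downtown, Loc4) with payoffs (6, 10).
For the simultaneous game, intersect best replies.
North Co.'s best replies: Loc1→Downtown; Loc2→Uptown; Loc3→Uptown; Loc4→Downtown.
South Co.'s best replies: Uptown→Loc2; Downtown→Loc3.
Only (Uptown, Loc2) has each player best-responding; Nash payoffs (15, 9).
North Co. earns 6 sequentially versus 15 at the Nash outcome: worse off.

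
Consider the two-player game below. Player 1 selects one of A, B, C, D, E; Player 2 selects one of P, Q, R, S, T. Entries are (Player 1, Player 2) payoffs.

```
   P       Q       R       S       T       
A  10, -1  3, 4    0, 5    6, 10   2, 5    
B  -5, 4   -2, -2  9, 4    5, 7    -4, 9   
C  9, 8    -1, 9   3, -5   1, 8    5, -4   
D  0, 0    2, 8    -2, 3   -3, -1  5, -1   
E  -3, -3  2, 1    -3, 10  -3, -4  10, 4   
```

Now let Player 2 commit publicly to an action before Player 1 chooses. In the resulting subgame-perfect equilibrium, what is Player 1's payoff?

Backward induction with Player 2 moving first.
- P → Player 1 plays A (best of 10, -5, 9, 0, -3); Player 2 gets -1.
- Q → Player 1 plays A (best of 3, -2, -1, 2, 2); Player 2 gets 4.
- R → Player 1 plays B (best of 0, 9, 3, -2, -3); Player 2 gets 4.
- S → Player 1 plays A (best of 6, 5, 1, -3, -3); Player 2 gets 10.
- T → Player 1 plays E (best of 2, -4, 5, 5, 10); Player 2 gets 4.
Among -1, 4, 4, 10, 4, the best is 10 at S. Subgame-perfect outcome: (A, S) with payoffs (6, 10).

6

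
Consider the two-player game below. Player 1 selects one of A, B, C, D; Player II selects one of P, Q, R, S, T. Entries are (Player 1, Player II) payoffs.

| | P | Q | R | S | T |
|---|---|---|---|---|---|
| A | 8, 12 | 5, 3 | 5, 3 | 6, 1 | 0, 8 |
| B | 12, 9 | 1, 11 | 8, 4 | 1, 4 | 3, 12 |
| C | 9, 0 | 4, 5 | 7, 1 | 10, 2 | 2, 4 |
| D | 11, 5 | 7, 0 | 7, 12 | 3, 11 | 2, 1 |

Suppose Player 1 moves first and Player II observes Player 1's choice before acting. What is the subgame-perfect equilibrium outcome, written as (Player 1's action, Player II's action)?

(A, P)

Work backward from Player II's decision.
- A: Player II compares 12, 3, 3, 1, 8 and picks P; Player 1 would get 8.
- B: Player II compares 9, 11, 4, 4, 12 and picks T; Player 1 would get 3.
- C: Player II compares 0, 5, 1, 2, 4 and picks Q; Player 1 would get 4.
- D: Player II compares 5, 0, 12, 11, 1 and picks R; Player 1 would get 7.
Player 1's induced payoffs are 8, 3, 4, 7, so Player 1 commits to A. Subgame-perfect outcome: (A, P) with payoffs (8, 12).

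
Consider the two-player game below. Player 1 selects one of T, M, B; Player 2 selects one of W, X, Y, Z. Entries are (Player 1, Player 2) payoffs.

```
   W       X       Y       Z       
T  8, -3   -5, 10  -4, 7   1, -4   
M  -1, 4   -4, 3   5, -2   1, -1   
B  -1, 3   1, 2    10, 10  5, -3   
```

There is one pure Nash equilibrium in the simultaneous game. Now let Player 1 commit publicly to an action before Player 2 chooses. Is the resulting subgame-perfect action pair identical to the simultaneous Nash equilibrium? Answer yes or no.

Backward induction with Player 1 moving first.
- T: BR = X, leader payoff -5.
- M: BR = W, leader payoff -1.
- B: BR = Y, leader payoff 10.
Maximizing over -5, -1, 10, Player 1 chooses B. Subgame-perfect outcome: (B, Y) with payoffs (10, 10).
For the simultaneous game, intersect best replies.
Player 1's best replies: W→T; X→B; Y→B; Z→B.
Player 2's best replies: T→X; M→W; B→Y.
Only (B, Y) has each player best-responding; Nash payoffs (10, 10).
Sequential outcome (B, Y) coincides with the Nash profile (B, Y).

yes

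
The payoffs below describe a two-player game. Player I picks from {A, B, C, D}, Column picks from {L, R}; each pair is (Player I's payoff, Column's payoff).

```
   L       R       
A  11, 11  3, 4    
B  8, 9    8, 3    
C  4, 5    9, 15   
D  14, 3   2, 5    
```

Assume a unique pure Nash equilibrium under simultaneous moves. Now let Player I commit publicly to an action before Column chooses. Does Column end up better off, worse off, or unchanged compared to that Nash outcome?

worse off

Column best-responds to each possible Player I move:
- A → Column plays L (best of 11, 4); Player I gets 11.
- B → Column plays L (best of 9, 3); Player I gets 8.
- C → Column plays R (best of 5, 15); Player I gets 9.
- D → Column plays R (best of 3, 5); Player I gets 2.
Maximizing over 11, 8, 9, 2, Player I chooses A. Subgame-perfect outcome: (A, L) with payoffs (11, 11).
For the simultaneous game, intersect best replies.
Player I's best replies: L→D; R→C.
Column's best replies: A→L; B→L; C→R; D→R.
Only (C, R) has each player best-responding; Nash payoffs (9, 15).
Column earns 11 sequentially versus 15 at the Nash outcome: worse off.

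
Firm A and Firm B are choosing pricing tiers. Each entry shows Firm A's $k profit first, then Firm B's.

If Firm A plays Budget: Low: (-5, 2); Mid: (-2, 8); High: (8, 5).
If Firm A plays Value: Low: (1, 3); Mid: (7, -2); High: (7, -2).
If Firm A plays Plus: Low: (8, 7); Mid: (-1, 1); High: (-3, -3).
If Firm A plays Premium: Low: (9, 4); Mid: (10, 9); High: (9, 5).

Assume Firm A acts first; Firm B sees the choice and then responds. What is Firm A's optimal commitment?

Backward induction with Firm A moving first.
- Budget: BR = Mid, leader payoff -2.
- Value: BR = Low, leader payoff 1.
- Plus: BR = Low, leader payoff 8.
- Premium: BR = Mid, leader payoff 10.
Firm A's induced payoffs are -2, 1, 8, 10, so Firm A commits to Premium. Subgame-perfect outcome: (Premium, Mid) with payoffs (10, 9).

Premium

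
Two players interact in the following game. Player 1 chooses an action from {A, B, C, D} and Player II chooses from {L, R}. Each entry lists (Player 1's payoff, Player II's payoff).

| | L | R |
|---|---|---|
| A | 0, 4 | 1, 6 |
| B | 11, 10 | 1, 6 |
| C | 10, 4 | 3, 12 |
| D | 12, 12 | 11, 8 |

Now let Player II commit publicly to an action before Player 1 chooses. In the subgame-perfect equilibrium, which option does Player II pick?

Work backward from Player 1's decision.
- L: BR = D, leader payoff 12.
- R: BR = D, leader payoff 8.
Player II's induced payoffs are 12, 8, so Player II commits to L. Subgame-perfect outcome: (D, L) with payoffs (12, 12).

L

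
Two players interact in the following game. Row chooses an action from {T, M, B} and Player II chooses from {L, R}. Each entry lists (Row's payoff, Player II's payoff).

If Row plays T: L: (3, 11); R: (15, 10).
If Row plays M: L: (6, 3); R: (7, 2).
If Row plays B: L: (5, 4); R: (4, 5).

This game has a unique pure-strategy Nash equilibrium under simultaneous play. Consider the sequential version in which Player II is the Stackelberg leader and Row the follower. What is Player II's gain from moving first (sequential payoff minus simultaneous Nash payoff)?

7

Solve by backward induction (Player II leads).
- L → Row plays M (best of 3, 6, 5); Player II gets 3.
- R → Row plays T (best of 15, 7, 4); Player II gets 10.
Player II's induced payoffs are 3, 10, so Player II commits to R. Subgame-perfect outcome: (T, R) with payoffs (15, 10).
Under simultaneous play:
Row's best replies: L→M; R→T.
Player II's best replies: T→L; M→L; B→R.
Only (M, L) has each player best-responding; Nash payoffs (6, 3).
Player II's commitment gain: 10 − 3 = 7.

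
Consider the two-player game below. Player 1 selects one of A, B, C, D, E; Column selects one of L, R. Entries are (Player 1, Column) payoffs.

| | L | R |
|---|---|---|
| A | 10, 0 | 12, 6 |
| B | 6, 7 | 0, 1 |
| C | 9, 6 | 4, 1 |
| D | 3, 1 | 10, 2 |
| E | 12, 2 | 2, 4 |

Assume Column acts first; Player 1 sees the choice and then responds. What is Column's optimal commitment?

Player 1 best-responds to each possible Column move:
- L → Player 1 plays E (best of 10, 6, 9, 3, 12); Column gets 2.
- R → Player 1 plays A (best of 12, 0, 4, 10, 2); Column gets 6.
Column's induced payoffs are 2, 6, so Column commits to R. Subgame-perfect outcome: (A, R) with payoffs (12, 6).

R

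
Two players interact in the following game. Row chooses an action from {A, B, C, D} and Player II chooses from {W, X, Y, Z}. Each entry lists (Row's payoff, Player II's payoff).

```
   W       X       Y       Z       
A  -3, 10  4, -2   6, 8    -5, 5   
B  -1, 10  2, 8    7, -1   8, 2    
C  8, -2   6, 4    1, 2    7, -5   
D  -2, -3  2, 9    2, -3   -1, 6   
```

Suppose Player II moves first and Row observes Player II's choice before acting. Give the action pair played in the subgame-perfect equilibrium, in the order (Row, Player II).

Backward induction with Player II moving first.
- W → Row plays C (best of -3, -1, 8, -2); Player II gets -2.
- X → Row plays C (best of 4, 2, 6, 2); Player II gets 4.
- Y → Row plays B (best of 6, 7, 1, 2); Player II gets -1.
- Z → Row plays B (best of -5, 8, 7, -1); Player II gets 2.
Maximizing over -2, 4, -1, 2, Player II chooses X. Subgame-perfect outcome: (C, X) with payoffs (6, 4).

(C, X)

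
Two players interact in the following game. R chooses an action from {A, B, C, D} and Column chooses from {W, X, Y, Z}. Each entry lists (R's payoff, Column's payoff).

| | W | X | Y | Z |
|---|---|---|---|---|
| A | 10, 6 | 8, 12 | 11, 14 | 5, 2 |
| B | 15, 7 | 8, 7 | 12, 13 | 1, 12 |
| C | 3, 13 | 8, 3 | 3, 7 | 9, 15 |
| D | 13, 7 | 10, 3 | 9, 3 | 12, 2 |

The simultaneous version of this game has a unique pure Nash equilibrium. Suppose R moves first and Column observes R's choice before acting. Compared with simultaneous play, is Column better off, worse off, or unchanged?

Column best-responds to each possible R move:
- A → Column plays Y (best of 6, 12, 14, 2); R gets 11.
- B → Column plays Y (best of 7, 7, 13, 12); R gets 12.
- C → Column plays Z (best of 13, 3, 7, 15); R gets 9.
- D → Column plays W (best of 7, 3, 3, 2); R gets 13.
Among 11, 12, 9, 13, the best is 13 at D. Subgame-perfect outcome: (D, W) with payoffs (13, 7).
Now find the simultaneous Nash equilibrium.
R's best replies: W→B; X→D; Y→B; Z→D.
Column's best replies: A→Y; B→Y; C→Z; D→W.
Only (B, Y) has each player best-responding; Nash payoffs (12, 13).
Column earns 7 sequentially versus 13 at the Nash outcome: worse off.

worse off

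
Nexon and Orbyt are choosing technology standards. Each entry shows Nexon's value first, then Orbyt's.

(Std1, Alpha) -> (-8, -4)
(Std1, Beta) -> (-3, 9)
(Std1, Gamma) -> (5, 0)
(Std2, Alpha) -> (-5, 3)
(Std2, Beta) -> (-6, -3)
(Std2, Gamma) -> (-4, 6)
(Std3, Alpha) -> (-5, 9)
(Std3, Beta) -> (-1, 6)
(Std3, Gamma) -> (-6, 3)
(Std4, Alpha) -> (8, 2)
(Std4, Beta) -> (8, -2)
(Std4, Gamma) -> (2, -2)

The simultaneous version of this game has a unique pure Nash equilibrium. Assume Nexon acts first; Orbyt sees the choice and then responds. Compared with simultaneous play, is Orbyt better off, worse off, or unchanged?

unchanged

Backward induction with Nexon moving first.
- Std1 → Orbyt plays Beta (best of -4, 9, 0); Nexon gets -3.
- Std2 → Orbyt plays Gamma (best of 3, -3, 6); Nexon gets -4.
- Std3 → Orbyt plays Alpha (best of 9, 6, 3); Nexon gets -5.
- Std4 → Orbyt plays Alpha (best of 2, -2, -2); Nexon gets 8.
Among -3, -4, -5, 8, the best is 8 at Std4. Subgame-perfect outcome: (Std4, Alpha) with payoffs (8, 2).
Now find the simultaneous Nash equilibrium.
Nexon's best replies: Alpha→Std4; Beta→Std4; Gamma→Std1.
Orbyt's best replies: Std1→Beta; Std2→Gamma; Std3→Alpha; Std4→Alpha.
Only (Std4, Alpha) has each player best-responding; Nash payoffs (8, 2).
Orbyt earns 2 sequentially versus 2 at the Nash outcome: unchanged.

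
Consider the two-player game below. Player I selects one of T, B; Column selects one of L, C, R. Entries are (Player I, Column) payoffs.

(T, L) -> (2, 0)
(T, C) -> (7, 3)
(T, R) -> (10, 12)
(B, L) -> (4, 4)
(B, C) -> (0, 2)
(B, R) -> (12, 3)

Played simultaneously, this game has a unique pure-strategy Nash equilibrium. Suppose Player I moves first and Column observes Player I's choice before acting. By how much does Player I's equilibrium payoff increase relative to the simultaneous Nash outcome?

Backward induction with Player I moving first.
- T: BR = R, leader payoff 10.
- B: BR = L, leader payoff 4.
Maximizing over 10, 4, Player I chooses T. Subgame-perfect outcome: (T, R) with payoffs (10, 12).
Now find the simultaneous Nash equilibrium.
Player I's best replies: L→B; C→T; R→B.
Column's best replies: T→R; B→L.
The unique mutual best reply is (B, L), giving (4, 4).
Player I's commitment gain: 10 − 4 = 6.

6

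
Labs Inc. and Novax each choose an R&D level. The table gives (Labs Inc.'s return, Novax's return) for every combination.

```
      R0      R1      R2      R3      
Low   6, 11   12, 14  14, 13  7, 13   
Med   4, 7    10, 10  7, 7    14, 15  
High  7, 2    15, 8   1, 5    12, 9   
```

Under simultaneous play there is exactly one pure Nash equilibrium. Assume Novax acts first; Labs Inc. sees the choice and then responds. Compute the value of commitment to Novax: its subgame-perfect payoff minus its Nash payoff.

0

Work backward from Labs Inc.'s decision.
- R0 → Labs Inc. plays High (best of 6, 4, 7); Novax gets 2.
- R1 → Labs Inc. plays High (best of 12, 10, 15); Novax gets 8.
- R2 → Labs Inc. plays Low (best of 14, 7, 1); Novax gets 13.
- R3 → Labs Inc. plays Med (best of 7, 14, 12); Novax gets 15.
Maximizing over 2, 8, 13, 15, Novax chooses R3. Subgame-perfect outcome: (Med, R3) with payoffs (14, 15).
Under simultaneous play:
Labs Inc.'s best replies: R0→High; R1→High; R2→Low; R3→Med.
Novax's best replies: Low→R1; Med→R3; High→R3.
The unique mutual best reply is (Med, R3), giving (14, 15).
Novax's commitment gain: 15 − 15 = 0.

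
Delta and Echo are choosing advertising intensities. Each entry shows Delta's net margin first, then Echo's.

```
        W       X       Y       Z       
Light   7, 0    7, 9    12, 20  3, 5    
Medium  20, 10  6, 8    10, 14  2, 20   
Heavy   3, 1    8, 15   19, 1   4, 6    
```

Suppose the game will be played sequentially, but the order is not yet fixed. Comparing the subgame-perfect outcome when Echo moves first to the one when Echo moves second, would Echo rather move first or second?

second

If Delta leads: Echo's best replies are Light→Y, Medium→Z, Heavy→X; Delta's induced payoffs 12, 2, 8; outcome (Light, Y), payoffs (12, 20).
If Echo leads: Delta's best replies are W→Medium, X→Heavy, Y→Heavy, Z→Heavy; Echo's induced payoffs 10, 15, 1, 6; outcome (Heavy, X), payoffs (8, 15).
Echo gets 15 moving first and 20 moving second, so Echo prefers to move second.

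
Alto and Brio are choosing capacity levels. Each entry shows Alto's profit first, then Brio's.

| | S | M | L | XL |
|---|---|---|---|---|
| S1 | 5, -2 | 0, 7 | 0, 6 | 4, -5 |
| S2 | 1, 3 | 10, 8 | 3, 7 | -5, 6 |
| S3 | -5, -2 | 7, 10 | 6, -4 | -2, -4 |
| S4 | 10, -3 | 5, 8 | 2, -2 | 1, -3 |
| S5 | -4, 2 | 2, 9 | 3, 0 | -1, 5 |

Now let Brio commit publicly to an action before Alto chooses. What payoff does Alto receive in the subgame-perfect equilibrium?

Alto best-responds to each possible Brio move:
- S → Alto plays S4 (best of 5, 1, -5, 10, -4); Brio gets -3.
- M → Alto plays S2 (best of 0, 10, 7, 5, 2); Brio gets 8.
- L → Alto plays S3 (best of 0, 3, 6, 2, 3); Brio gets -4.
- XL → Alto plays S1 (best of 4, -5, -2, 1, -1); Brio gets -5.
Brio's induced payoffs are -3, 8, -4, -5, so Brio commits to M. Subgame-perfect outcome: (S2, M) with payoffs (10, 8).

10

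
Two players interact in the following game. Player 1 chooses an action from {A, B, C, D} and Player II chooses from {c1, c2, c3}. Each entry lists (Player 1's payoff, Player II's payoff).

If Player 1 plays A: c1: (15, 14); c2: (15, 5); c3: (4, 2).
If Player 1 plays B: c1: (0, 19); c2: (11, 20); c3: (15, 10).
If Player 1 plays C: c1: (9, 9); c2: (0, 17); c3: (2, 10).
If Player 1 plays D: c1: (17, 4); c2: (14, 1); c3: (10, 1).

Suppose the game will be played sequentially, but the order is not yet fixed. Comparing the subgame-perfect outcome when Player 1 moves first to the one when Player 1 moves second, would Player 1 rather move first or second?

If Player 1 leads: Player II's best replies are A→c1, B→c2, C→c2, D→c1; Player 1's induced payoffs 15, 11, 0, 17; outcome (D, c1), payoffs (17, 4).
If Player II leads: Player 1's best replies are c1→D, c2→A, c3→B; Player II's induced payoffs 4, 5, 10; outcome (B, c3), payoffs (15, 10).
Player 1 gets 17 moving first and 15 moving second, so Player 1 prefers to move first.

first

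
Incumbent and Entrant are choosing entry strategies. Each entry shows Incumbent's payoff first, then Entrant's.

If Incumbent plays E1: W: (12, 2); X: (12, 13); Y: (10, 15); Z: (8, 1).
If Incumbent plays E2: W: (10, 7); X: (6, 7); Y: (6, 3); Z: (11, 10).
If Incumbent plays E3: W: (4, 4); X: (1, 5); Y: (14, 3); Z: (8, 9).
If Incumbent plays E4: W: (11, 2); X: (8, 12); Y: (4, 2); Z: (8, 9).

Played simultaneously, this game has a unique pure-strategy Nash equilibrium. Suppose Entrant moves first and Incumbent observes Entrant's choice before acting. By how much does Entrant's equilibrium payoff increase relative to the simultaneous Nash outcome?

3

Work backward from Incumbent's decision.
- W: BR = E1, leader payoff 2.
- X: BR = E1, leader payoff 13.
- Y: BR = E3, leader payoff 3.
- Z: BR = E2, leader payoff 10.
Among 2, 13, 3, 10, the best is 13 at X. Subgame-perfect outcome: (E1, X) with payoffs (12, 13).
For the simultaneous game, intersect best replies.
Incumbent's best replies: W→E1; X→E1; Y→E3; Z→E2.
Entrant's best replies: E1→Y; E2→Z; E3→Z; E4→X.
The unique mutual best reply is (E2, Z), giving (11, 10).
Entrant's commitment gain: 13 − 10 = 3.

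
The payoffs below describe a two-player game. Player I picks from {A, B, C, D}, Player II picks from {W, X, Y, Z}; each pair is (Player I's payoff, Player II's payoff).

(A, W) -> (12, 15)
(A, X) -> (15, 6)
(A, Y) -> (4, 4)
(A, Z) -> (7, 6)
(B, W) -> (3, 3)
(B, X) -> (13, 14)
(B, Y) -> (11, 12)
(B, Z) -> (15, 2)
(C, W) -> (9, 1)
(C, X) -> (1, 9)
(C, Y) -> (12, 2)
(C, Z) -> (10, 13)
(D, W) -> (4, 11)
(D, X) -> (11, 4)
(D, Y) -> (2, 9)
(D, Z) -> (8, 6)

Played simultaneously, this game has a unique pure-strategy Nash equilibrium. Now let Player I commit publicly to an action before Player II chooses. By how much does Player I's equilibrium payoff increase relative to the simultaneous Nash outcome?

Player II best-responds to each possible Player I move:
- A: BR = W, leader payoff 12.
- B: BR = X, leader payoff 13.
- C: BR = Z, leader payoff 10.
- D: BR = W, leader payoff 4.
Player I's induced payoffs are 12, 13, 10, 4, so Player I commits to B. Subgame-perfect outcome: (B, X) with payoffs (13, 14).
For the simultaneous game, intersect best replies.
Player I's best replies: W→A; X→A; Y→C; Z→B.
Player II's best replies: A→W; B→X; C→Z; D→W.
The unique mutual best reply is (A, W), giving (12, 15).
Player I's commitment gain: 13 − 12 = 1.

1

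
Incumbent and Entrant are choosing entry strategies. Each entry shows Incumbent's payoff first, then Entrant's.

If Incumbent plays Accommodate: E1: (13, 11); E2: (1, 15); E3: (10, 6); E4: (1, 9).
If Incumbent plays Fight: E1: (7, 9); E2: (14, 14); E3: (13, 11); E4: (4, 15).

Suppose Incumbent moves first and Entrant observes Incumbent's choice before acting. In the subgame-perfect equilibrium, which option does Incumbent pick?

Fight

Solve by backward induction (Incumbent leads).
- Accommodate → Entrant plays E2 (best of 11, 15, 6, 9); Incumbent gets 1.
- Fight → Entrant plays E4 (best of 9, 14, 11, 15); Incumbent gets 4.
Maximizing over 1, 4, Incumbent chooses Fight. Subgame-perfect outcome: (Fight, E4) with payoffs (4, 15).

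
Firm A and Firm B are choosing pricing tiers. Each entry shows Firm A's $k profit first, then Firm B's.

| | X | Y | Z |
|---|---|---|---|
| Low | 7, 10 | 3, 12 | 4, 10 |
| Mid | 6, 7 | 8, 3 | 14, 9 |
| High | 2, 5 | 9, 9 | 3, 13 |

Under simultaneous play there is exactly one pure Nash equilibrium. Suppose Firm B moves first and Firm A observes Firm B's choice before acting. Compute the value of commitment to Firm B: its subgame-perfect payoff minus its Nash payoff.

Solve by backward induction (Firm B leads).
- X: BR = Low, leader payoff 10.
- Y: BR = High, leader payoff 9.
- Z: BR = Mid, leader payoff 9.
Among 10, 9, 9, the best is 10 at X. Subgame-perfect outcome: (Low, X) with payoffs (7, 10).
For the simultaneous game, intersect best replies.
Firm A's best replies: X→Low; Y→High; Z→Mid.
Firm B's best replies: Low→Y; Mid→Z; High→Z.
The unique mutual best reply is (Mid, Z), giving (14, 9).
Firm B's commitment gain: 10 − 9 = 1.

1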